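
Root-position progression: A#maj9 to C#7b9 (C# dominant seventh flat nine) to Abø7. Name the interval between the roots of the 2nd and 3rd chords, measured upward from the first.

The roots are C# and Ab.
From C# to Ab: 7 semitones over a sixth = diminished.

diminished 6th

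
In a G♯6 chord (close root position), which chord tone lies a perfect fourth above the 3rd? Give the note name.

E#

G♯ major sixth is spelled G♯, B♯, D♯, E♯.
The 3rd is B♯. A perfect fourth above B♯ is E♯.
E♯ is the chord's 6th.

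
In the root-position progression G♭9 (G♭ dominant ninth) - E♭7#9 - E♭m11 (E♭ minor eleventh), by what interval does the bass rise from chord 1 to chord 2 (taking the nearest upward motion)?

The roots are G♭ and E♭.
G♭ up to E♭ spans 6 letter names and 9 semitones — a major sixth.

major sixth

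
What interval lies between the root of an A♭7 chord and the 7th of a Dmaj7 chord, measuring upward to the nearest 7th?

The root of A♭7 is A♭; the 7th of Dmaj7 is C♯.
3 letter names make it a third; at 5 semitones (a half step wider than major) the quality is augmented.

augmented third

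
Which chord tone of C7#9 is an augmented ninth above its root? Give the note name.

D#

Spelling the chord: C-E-G-B♭-D♯.
The root is C. An augmented ninth above C is D♯.
D♯ is the chord's 9th.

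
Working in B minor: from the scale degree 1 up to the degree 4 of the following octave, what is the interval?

perfect eleventh

The scale runs B C# D E F# G A.
So we need the interval from B up to E.
Counting 11 letters and 17 half steps from B gives a perfect eleventh.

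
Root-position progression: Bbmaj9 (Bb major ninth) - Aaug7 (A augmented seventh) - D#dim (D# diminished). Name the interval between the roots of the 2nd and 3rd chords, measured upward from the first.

augmented fourth

The roots are A and D#.
A up to D# is 6 semitones, a half step wider than a perfect fourth, so the interval is augmented.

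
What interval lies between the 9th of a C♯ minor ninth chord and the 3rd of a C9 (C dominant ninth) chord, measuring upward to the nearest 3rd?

minor second

C♯ minor ninth has D♯ as its 9th, and C9 (C dominant ninth) has E as its 3rd.
D♯ up to E is 1 semitone, a half step narrower than a major second, so the interval is minor.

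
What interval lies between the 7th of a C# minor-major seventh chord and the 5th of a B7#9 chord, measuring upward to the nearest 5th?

diminished 5th

C# minor-major seventh has B# as its 7th, and B7#9 has F# as its 5th.
B# up to F# is 6 semitones, a half step narrower than a perfect fifth, so the interval is diminished.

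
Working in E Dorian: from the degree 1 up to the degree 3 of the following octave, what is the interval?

The scale runs E F# G A B C# D.
Degree 1 = E; scale degree 3 (up an octave) = G.
From E to G: 15 semitones over a tenth = minor.

minor tenth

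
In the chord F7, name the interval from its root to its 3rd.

Spelling the chord: F-A-C-E♭.
Root = F; 3rd = A.
From F to A is 4 semitones, exactly the major third.

major third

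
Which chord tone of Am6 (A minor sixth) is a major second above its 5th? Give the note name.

Spelling the chord: A–C–E–F#.
The 5th is E. A major second above E is F#.
F# is the chord's 6th.

F#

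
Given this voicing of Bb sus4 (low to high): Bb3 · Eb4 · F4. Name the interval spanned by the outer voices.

The outer voices are Bb3 and F4.
Counting 5 letters and 7 half steps from Bb gives a perfect fifth.

P5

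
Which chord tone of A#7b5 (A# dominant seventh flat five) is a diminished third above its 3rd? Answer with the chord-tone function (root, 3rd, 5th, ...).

5th

A#7b5: A#, C##, E, G#.
The 3rd is C##. A diminished third above C## is E.
E is the chord's 5th.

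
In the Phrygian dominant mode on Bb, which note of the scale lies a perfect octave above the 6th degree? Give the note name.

The scale is Bb Cb D Eb F Gb Ab.
The 6th degree is Gb; a perfect octave above that is Gb — scale degree 6.

Gb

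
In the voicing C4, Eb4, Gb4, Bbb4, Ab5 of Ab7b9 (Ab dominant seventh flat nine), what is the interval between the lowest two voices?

Those voices are C4 and Eb4.
C up to Eb is 3 semitones, a half step narrower than a major third, so the interval is minor.

m3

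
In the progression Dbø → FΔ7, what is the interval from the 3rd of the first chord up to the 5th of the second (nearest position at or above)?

Dbø has Fb as its 3rd, and FΔ7 has C as its 5th.
5 letter names make it a fifth; at 8 semitones (a half step wider than perfect) the quality is augmented.

augmented fifth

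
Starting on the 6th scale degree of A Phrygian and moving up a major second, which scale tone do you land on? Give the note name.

The scale is A B♭ C D E F G.
The 6th scale degree is F; a major second above that is G — scale degree 7.

G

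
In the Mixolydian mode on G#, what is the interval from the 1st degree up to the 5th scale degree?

perfect fifth

G# mixolydian: G# A# B# C# D# E# F#.
So we need the interval from G# up to D#.
G# up to D# spans 5 letter names and 7 semitones — a perfect fifth.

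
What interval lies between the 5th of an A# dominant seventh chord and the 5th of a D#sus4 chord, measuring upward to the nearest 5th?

perfect fourth

The 5th of A# dominant seventh is E#; the 5th of D#sus4 is A#.
E# up to A# spans 4 letter names and 5 semitones — a perfect fourth.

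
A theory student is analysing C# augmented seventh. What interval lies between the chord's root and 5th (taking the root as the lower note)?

C#7#5: C# E# G## B.
So we need the interval from C# up to G##.
5 letter names make it a fifth; at 8 semitones (a half step wider than perfect) the quality is augmented.

augmented 5th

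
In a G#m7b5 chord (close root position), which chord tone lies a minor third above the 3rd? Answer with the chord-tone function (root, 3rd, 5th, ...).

5th

Spelling the chord: G# B D F#.
The 3rd is B. A minor third above B is D.
D is the chord's 5th.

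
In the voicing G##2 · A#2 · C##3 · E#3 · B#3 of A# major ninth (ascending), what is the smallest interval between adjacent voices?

Adjacent intervals: G##2→A#2 = minor second; A#2→C##3 = major third; C##3→E#3 = minor third; E#3→B#3 = perfect fifth.
The smallest is G##2 to A#2, a minor second (1 semitone).

m2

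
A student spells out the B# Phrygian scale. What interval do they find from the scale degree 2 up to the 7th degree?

The scale runs B# C# D# E# F## G# A#.
That puts C# below A#.
C# up to A# spans 6 letter names and 9 semitones — a major sixth.

major 6th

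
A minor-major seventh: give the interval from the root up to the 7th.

major seventh

The chord tones of Am(maj7) are A C E G#.
That puts A below G#.
A up to G# spans 7 letter names and 11 semitones — a major seventh.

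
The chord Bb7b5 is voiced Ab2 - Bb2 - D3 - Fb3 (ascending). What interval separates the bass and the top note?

The outer voices are Ab2 and Fb3.
From Ab to Fb: 8 semitones over a sixth = minor.

minor sixth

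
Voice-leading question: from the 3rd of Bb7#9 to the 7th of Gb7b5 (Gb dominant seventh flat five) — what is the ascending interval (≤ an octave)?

The 3rd of Bb7#9 is D; the 7th of Gb7b5 (Gb dominant seventh flat five) is Fb.
3 letter names make it a third; at 2 semitones (a whole step narrower than major) the quality is diminished.

diminished third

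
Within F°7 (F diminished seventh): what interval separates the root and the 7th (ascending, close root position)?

diminished 7th

Spelling the chord: F-Ab-Cb-Ebb.
The root is F and the 7th is Ebb.
From F to Ebb: 9 semitones over a seventh = diminished.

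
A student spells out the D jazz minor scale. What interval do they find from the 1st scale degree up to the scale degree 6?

The scale runs D E F G A B C#.
1st scale degree = D; scale degree 6 = B.
From D to B is 9 semitones, exactly the major sixth.

major sixth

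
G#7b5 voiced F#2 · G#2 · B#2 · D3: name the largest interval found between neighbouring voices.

Adjacent intervals: F#2→G#2 = major second; G#2→B#2 = major third; B#2→D3 = diminished third.
The largest is G#2 to B#2, a major third (4 semitones).

major third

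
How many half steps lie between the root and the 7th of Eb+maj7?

The chord tones of Eb+maj7 are Eb G B D.
Eb to D is a major seventh: 11 semitones.

11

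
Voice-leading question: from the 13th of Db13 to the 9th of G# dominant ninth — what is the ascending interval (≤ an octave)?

augmented 7th

Db13 has Bb as its 13th, and G# dominant ninth has A# as its 9th.
Bb up to A# is 12 semitones, a half step wider than a major seventh, so the interval is augmented.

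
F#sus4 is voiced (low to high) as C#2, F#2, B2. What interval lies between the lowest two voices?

perfect 4th

Those voices are C#2 and F#2.
From C# to F# is 5 semitones, exactly the perfect fourth.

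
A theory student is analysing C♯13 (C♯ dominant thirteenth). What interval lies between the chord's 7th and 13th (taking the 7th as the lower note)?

C♯ dominant thirteenth is spelled C♯–E♯–G♯–B–D♯–A♯.
The 7th is B and the 13th is A♯.
B up to A♯ spans 7 letter names and 11 semitones — a major seventh.

M7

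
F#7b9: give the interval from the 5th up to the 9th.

diminished 5th

F#7b9: F#–A#–C#–E–G.
The 5th is C# and the 9th is G.
From C# to G: 6 semitones over a fifth = diminished.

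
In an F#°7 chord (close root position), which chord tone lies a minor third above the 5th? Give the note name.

Eb

The chord tones of F#dim7 are F#-A-C-Eb.
The 5th is C. A minor third above C is Eb.
Eb is the chord's 7th.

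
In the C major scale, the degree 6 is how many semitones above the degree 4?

4

The scale is C D E F G A B.
F up to A is a major third — 4 semitones.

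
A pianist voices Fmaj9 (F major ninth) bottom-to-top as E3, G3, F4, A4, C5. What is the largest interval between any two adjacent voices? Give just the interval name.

Adjacent intervals: E3→G3 = minor third; G3→F4 = minor seventh; F4→A4 = major third; A4→C5 = minor third.
The largest is G3 to F4, a minor seventh (10 semitones).

minor seventh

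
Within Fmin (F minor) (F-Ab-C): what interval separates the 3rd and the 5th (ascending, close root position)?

M3

That puts Ab below C.
Counting 3 letters and 4 half steps from Ab gives a major third.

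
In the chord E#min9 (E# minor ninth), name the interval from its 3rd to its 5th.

E# minor ninth: E#-G#-B#-D#-F##.
That puts G# below B#.
From G# to B# is 4 semitones, exactly the major third.

M3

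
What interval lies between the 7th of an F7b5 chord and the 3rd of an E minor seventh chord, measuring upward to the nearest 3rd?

F7b5 has Eb as its 7th, and E minor seventh has G as its 3rd.
Eb up to G spans 3 letter names and 4 semitones — a major third.

major third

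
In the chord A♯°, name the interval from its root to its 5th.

A♯°: A♯-C♯-E.
That puts A♯ below E.
A♯ up to E is 6 semitones, a half step narrower than a perfect fifth, so the interval is diminished.

diminished 5th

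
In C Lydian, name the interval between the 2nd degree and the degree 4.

major third

The scale runs C D E F# G A B.
2nd degree = D; scale degree 4 = F#.
From D to F# is 4 semitones, exactly the major third.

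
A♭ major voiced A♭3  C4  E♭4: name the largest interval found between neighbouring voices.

major 3rd

Adjacent intervals: A♭3→C4 = major third; C4→E♭4 = minor third.
The largest is A♭3 to C4, a major third (4 semitones).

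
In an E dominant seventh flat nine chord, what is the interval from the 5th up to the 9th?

diminished fifth

E7b9 is spelled E–G♯–B–D–F.
5th = B; 9th = F.
From B to F: 6 semitones over a fifth = diminished.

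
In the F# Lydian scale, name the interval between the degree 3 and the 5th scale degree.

minor third

F# lydian: F# G# A# B# C# D# E#.
The degree 3 is A# and the degree 5 is C#.
3 letter names make it a third; at 3 semitones (a half step narrower than major) the quality is minor.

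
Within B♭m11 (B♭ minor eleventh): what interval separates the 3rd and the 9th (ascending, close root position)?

major 7th

Spelling the chord: B♭, D♭, F, A♭, C, E♭.
So we need the interval from D♭ up to C.
From D♭ to C is 11 semitones, exactly the major seventh.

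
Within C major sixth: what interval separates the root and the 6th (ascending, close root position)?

The chord tones of C6 are C, E, G, A.
The root is C and the 6th is A.
Counting 6 letters and 9 half steps from C gives a major sixth.

major 6th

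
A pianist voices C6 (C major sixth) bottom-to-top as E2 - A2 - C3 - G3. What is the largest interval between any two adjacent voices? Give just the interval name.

Adjacent intervals: E2→A2 = perfect fourth; A2→C3 = minor third; C3→G3 = perfect fifth.
The largest is C3 to G3, a perfect fifth (7 semitones).

perfect 5th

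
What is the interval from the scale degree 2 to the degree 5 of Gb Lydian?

The scale runs Gb Ab Bb C Db Eb F.
That puts Ab below Db.
Counting 4 letters and 5 half steps from Ab gives a perfect fourth.

P4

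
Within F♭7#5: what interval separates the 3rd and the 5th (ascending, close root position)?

M3

The chord tones of F♭+7 are F♭, A♭, C, E𝄫.
That puts A♭ below C.
A♭ up to C spans 3 letter names and 4 semitones — a major third.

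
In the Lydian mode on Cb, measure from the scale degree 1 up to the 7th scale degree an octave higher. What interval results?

Spelling the Lydian mode on Cb: Cb Db Eb F Gb Ab Bb.
So we need the interval from Cb up to Bb.
Cb up to Bb spans 14 letter names and 23 semitones — a major fourteenth.

major 14th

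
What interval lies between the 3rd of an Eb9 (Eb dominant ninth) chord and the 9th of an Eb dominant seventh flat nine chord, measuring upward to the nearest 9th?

Eb9 (Eb dominant ninth) has G as its 3rd, and Eb dominant seventh flat nine has Fb as its 9th.
From G to Fb: 9 semitones over a seventh = diminished.

diminished 7th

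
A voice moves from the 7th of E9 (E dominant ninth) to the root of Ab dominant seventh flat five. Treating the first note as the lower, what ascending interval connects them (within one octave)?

d5

E9 (E dominant ninth) has D as its 7th, and Ab dominant seventh flat five has Ab as its root.
5 letter names make it a fifth; at 6 semitones (a half step narrower than perfect) the quality is diminished.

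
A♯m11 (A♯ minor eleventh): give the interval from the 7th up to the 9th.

major third

The chord tones of A♯ minor eleventh are A♯ C♯ E♯ G♯ B♯ D♯.
So we need the interval from G♯ up to B♯.
From G♯ to B♯ is 4 semitones, exactly the major third.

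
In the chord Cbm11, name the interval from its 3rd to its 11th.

Cbm11 (Cb minor eleventh) is spelled Cb, Ebb, Gb, Bbb, Db, Fb.
The 3rd is Ebb and the 11th is Fb.
From Ebb to Fb is 14 semitones, exactly the major ninth.

M9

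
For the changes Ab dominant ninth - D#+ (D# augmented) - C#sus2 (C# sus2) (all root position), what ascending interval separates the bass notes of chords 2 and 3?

minor 7th

The roots are D# and C#.
D# up to C# is 10 semitones, a half step narrower than a major seventh, so the interval is minor.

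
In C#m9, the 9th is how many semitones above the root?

C#min9 (C# minor ninth): C#–E–G#–B–D#.
C# to D# is a major ninth: 14 semitones.

14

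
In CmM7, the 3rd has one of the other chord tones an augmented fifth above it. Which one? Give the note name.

The chord tones of Cm(maj7) (C minor-major seventh) are C–Eb–G–B.
The 3rd is Eb. An augmented fifth above Eb is B.
B is the chord's 7th.

B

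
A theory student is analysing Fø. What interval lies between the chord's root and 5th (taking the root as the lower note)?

diminished fifth

Fm7b5: F A♭ C♭ E♭.
That puts F below C♭.
F up to C♭ is 6 semitones, a half step narrower than a perfect fifth, so the interval is diminished.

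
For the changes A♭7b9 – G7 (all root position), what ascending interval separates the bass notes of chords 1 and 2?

major 7th

The roots are A♭ and G.
A♭ up to G spans 7 letter names and 11 semitones — a major seventh.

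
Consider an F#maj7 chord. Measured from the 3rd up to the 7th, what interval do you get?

F#maj7 (F# major seventh) is spelled F#, A#, C#, E#.
That puts A# below E#.
From A# to E# is 7 semitones, exactly the perfect fifth.

perfect fifth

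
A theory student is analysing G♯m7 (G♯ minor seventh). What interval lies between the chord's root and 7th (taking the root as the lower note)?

G♯-7 (G♯ minor seventh) is spelled G♯-B-D♯-F♯.
Root = G♯; 7th = F♯.
From G♯ to F♯: 10 semitones over a seventh = minor.

m7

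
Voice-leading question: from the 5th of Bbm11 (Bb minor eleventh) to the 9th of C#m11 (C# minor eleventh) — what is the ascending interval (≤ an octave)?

Bbm11 (Bb minor eleventh) has F as its 5th, and C#m11 (C# minor eleventh) has D# as its 9th.
F up to D# is 10 semitones, a half step wider than a major sixth, so the interval is augmented.

A6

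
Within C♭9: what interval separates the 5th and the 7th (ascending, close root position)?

minor 3rd

C♭9 (C♭ dominant ninth) is spelled C♭ E♭ G♭ B𝄫 D♭.
5th = G♭; 7th = B𝄫.
G♭ up to B𝄫 is 3 semitones, a half step narrower than a major third, so the interval is minor.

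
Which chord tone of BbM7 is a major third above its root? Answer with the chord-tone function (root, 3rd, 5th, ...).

Bbmaj7 is spelled Bb-D-F-A.
The root is Bb. A major third above Bb is D.
D is the chord's 3rd.

3rd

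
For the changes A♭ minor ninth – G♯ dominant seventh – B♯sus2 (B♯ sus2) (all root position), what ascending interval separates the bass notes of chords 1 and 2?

augmented 7th

The roots are A♭ and G♯.
From A♭ to G♯: 12 semitones over a seventh = augmented.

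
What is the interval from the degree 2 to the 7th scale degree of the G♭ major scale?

major sixth

G♭ major: G♭ A♭ B♭ C♭ D♭ E♭ F.
Degree 2 = A♭; 7th scale degree = F.
A♭ up to F spans 6 letter names and 9 semitones — a major sixth.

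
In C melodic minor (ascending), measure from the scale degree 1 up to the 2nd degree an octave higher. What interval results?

major 9th

Spelling C melodic minor (ascending): C D E♭ F G A B.
So we need the interval from C up to D.
From C to D is 14 semitones, exactly the major ninth.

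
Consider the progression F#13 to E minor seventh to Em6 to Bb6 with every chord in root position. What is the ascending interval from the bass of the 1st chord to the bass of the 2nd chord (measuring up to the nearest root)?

The roots are F# and E.
F# up to E is 10 semitones, a half step narrower than a major seventh, so the interval is minor.

minor seventh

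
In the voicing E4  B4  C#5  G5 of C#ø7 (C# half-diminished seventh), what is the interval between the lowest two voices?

P5

Those voices are E4 and B4.
Counting 5 letters and 7 half steps from E gives a perfect fifth.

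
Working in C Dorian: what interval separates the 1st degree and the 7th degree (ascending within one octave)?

minor seventh

Spelling C Dorian: C D Eb F G A Bb.
1st degree = C; 7th degree = Bb.
C up to Bb is 10 semitones, a half step narrower than a major seventh, so the interval is minor.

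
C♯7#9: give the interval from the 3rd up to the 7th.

C♯7#9: C♯-E♯-G♯-B-D𝄪.
That puts E♯ below B.
E♯ up to B is 6 semitones, a half step narrower than a perfect fifth, so the interval is diminished.
That tritone between 3rd and 7th is what gives the dominant seventh its pull toward resolution.

diminished fifth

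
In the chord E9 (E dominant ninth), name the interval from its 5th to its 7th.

m3

Spelling the chord: E G# B D F#.
That puts B below D.
B up to D is 3 semitones, a half step narrower than a major third, so the interval is minor.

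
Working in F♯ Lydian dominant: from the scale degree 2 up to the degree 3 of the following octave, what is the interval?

The scale runs F♯ G♯ A♯ B♯ C♯ D♯ E.
That puts G♯ below A♯.
G♯ up to A♯ spans 9 letter names and 14 semitones — a major ninth.

major ninth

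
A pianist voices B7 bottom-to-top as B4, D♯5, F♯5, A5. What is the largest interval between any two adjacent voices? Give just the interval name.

Adjacent intervals: B4→D♯5 = major third; D♯5→F♯5 = minor third; F♯5→A5 = minor third.
The largest is B4 to D♯5, a major third (4 semitones).

major 3rd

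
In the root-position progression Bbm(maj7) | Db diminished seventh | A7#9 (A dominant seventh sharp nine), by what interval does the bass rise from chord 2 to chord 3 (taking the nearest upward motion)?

A5

The roots are Db and A.
From Db to A: 8 semitones over a fifth = augmented.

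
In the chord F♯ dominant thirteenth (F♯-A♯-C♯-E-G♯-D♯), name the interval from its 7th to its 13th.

major seventh

So we need the interval from E up to D♯.
E up to D♯ spans 7 letter names and 11 semitones — a major seventh.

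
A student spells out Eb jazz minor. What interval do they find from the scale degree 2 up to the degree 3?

minor second

Eb melodic minor: Eb F Gb Ab Bb C D.
The scale degree 2 is F and the 3rd degree is Gb.
2 letter names make it a second; at 1 semitone (a half step narrower than major) the quality is minor.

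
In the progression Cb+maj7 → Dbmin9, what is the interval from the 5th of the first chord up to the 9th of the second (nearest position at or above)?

Cb+maj7 has G as its 5th, and Dbmin9 has Eb as its 9th.
From G to Eb: 8 semitones over a sixth = minor.

minor sixth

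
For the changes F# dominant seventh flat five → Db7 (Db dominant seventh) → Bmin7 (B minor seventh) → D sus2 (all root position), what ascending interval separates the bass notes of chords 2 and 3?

The roots are Db and B.
6 letter names make it a sixth; at 10 semitones (a half step wider than major) the quality is augmented.

augmented sixth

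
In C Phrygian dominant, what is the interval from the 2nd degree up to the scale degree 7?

major 6th

Spelling C Phrygian dominant: C Db E F G Ab Bb.
So we need the interval from Db up to Bb.
From Db to Bb is 9 semitones, exactly the major sixth.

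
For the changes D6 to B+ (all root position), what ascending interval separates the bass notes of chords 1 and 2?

The roots are D and B.
Counting 6 letters and 9 half steps from D gives a major sixth.

M6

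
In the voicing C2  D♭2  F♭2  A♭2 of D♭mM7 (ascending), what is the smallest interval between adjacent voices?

Adjacent intervals: C2→D♭2 = minor second; D♭2→F♭2 = minor third; F♭2→A♭2 = major third.
The smallest is C2 to D♭2, a minor second (1 semitone).

minor second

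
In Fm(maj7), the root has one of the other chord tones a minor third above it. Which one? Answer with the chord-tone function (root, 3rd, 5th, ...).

3rd

Spelling the chord: F A♭ C E.
The root is F. A minor third above F is A♭.
A♭ is the chord's 3rd.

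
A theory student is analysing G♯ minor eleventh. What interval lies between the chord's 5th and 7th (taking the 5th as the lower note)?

The chord tones of G♯m11 are G♯-B-D♯-F♯-A♯-C♯.
The 5th is D♯ and the 7th is F♯.
D♯ up to F♯ is 3 semitones, a half step narrower than a major third, so the interval is minor.

minor third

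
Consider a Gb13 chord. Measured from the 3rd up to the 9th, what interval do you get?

Gb13: Gb Bb Db Fb Ab Eb.
The 3rd is Bb and the 9th is Ab.
Bb up to Ab is 10 semitones, a half step narrower than a major seventh, so the interval is minor.

minor seventh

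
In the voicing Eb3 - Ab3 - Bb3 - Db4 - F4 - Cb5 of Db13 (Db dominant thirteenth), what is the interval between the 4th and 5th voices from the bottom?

M3

Those voices are Db4 and F4.
Db up to F spans 3 letter names and 4 semitones — a major third.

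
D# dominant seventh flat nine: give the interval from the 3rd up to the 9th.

d7

Spelling the chord: D#–F##–A#–C#–E.
That puts F## below E.
7 letter names make it a seventh; at 9 semitones (a whole step narrower than major) the quality is diminished.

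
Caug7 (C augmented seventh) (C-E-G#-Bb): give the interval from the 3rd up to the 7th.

diminished fifth

The 3rd is E and the 7th is Bb.
From E to Bb: 6 semitones over a fifth = diminished.
This 3–7 tritone is the characteristic tension at the heart of the dominant sound.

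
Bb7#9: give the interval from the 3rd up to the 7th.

Bb7#9 is spelled Bb–D–F–Ab–C#.
That puts D below Ab.
D up to Ab is 6 semitones, a half step narrower than a perfect fifth, so the interval is diminished.

d5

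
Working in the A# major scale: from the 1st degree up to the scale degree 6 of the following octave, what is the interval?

The scale runs A# B# C## D# E# F## G##.
That puts A# below F##.
From A# to F## is 21 semitones, exactly the major thirteenth.

major 13th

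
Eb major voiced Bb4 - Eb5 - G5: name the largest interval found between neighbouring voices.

perfect fourth

Adjacent intervals: Bb4→Eb5 = perfect fourth; Eb5→G5 = major third.
The largest is Bb4 to Eb5, a perfect fourth (5 semitones).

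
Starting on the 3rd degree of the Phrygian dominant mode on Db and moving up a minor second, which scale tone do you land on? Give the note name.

The scale is Db Ebb F Gb Ab Bbb Cb.
The 3rd degree is F; a minor second above that is Gb — scale degree 4.

Gb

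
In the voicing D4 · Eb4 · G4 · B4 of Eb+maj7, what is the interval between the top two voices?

Those voices are G4 and B4.
G up to B spans 3 letter names and 4 semitones — a major third.

major third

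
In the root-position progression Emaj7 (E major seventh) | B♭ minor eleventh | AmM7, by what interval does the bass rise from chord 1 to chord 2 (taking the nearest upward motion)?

diminished fifth

The roots are E and B♭.
5 letter names make it a fifth; at 6 semitones (a half step narrower than perfect) the quality is diminished.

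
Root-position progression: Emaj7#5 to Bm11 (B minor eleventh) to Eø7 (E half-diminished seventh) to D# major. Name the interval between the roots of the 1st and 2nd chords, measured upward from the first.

The roots are E and B.
Counting 5 letters and 7 half steps from E gives a perfect fifth.

perfect fifth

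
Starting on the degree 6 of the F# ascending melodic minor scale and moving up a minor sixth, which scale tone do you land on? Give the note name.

B

The scale is F# G# A B C# D# E#.
The degree 6 is D#; a minor sixth above that is B — scale degree 4.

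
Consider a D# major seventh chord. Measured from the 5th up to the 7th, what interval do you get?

Spelling the chord: D#–F##–A#–C##.
So we need the interval from A# up to C##.
Counting 3 letters and 4 half steps from A# gives a major third.

major third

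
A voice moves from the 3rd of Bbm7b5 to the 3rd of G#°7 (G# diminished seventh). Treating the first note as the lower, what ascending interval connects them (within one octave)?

The 3rd of Bbm7b5 is Db; the 3rd of G#°7 (G# diminished seventh) is B.
6 letter names make it a sixth; at 10 semitones (a half step wider than major) the quality is augmented.

A6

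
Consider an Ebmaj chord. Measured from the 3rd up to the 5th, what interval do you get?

minor third

Spelling the chord: Eb–G–Bb.
So we need the interval from G up to Bb.
3 letter names make it a third; at 3 semitones (a half step narrower than major) the quality is minor.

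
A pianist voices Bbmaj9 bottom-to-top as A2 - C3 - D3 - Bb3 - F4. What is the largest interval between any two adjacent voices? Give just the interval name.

Adjacent intervals: A2→C3 = minor third; C3→D3 = major second; D3→Bb3 = minor sixth; Bb3→F4 = perfect fifth.
The largest is D3 to Bb3, a minor sixth (8 semitones).

minor sixth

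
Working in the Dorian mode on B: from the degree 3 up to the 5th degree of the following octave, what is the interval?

B dorian: B C# D E F# G# A.
That puts D below F#.
Counting 10 letters and 16 half steps from D gives a major tenth.

major 10th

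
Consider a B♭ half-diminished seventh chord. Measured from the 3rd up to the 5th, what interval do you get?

B♭ø is spelled B♭–D♭–F♭–A♭.
3rd = D♭; 5th = F♭.
3 letter names make it a third; at 3 semitones (a half step narrower than major) the quality is minor.

minor third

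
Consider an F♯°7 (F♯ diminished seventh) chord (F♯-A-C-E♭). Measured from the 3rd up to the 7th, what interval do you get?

diminished fifth

So we need the interval from A up to E♭.
5 letter names make it a fifth; at 6 semitones (a half step narrower than perfect) the quality is diminished.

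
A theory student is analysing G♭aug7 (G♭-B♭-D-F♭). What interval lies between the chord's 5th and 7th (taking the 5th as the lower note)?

diminished third

That puts D below F♭.
From D to F♭: 2 semitones over a third = diminished.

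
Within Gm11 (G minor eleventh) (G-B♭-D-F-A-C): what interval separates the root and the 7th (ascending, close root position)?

Root = G; 7th = F.
G up to F is 10 semitones, a half step narrower than a major seventh, so the interval is minor.

m7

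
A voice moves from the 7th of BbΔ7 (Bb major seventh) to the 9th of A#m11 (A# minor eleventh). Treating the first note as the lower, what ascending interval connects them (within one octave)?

augmented second

BbΔ7 (Bb major seventh) has A as its 7th, and A#m11 (A# minor eleventh) has B# as its 9th.
2 letter names make it a second; at 3 semitones (a half step wider than major) the quality is augmented.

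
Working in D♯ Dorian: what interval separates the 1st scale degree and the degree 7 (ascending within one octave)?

minor 7th

D♯ dorian: D♯ E♯ F♯ G♯ A♯ B♯ C♯.
That puts D♯ below C♯.
7 letter names make it a seventh; at 10 semitones (a half step narrower than major) the quality is minor.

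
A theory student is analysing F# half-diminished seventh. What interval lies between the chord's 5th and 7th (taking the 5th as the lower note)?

Spelling the chord: F#-A-C-E.
5th = C; 7th = E.
From C to E is 4 semitones, exactly the major third.

major third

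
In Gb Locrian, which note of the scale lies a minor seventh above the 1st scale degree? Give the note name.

The scale is Gb Abb Bbb Cb Dbb Ebb Fb.
The 1st scale degree is Gb; a minor seventh above that is Fb — scale degree 7.

Fb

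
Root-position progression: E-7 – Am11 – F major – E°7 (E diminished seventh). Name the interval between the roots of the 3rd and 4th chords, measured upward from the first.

The roots are F and E.
From F to E is 11 semitones, exactly the major seventh.

major seventh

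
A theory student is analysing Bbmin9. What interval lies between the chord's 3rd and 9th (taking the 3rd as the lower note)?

Bb minor ninth: Bb–Db–F–Ab–C.
The 3rd is Db and the 9th is C.
From Db to C is 11 semitones, exactly the major seventh.

major seventh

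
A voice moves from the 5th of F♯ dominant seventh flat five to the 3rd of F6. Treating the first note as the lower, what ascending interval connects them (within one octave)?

major sixth

F♯ dominant seventh flat five has C as its 5th, and F6 has A as its 3rd.
Counting 6 letters and 9 half steps from C gives a major sixth.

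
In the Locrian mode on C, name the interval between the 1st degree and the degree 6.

The scale runs C D♭ E♭ F G♭ A♭ B♭.
That puts C below A♭.
From C to A♭: 8 semitones over a sixth = minor.

minor 6th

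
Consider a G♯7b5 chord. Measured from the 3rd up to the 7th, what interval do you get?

The chord tones of G♯7b5 (G♯ dominant seventh flat five) are G♯, B♯, D, F♯.
3rd = B♯; 7th = F♯.
B♯ up to F♯ is 6 semitones, a half step narrower than a perfect fifth, so the interval is diminished.
That tritone between 3rd and 7th is what gives the dominant seventh its pull toward resolution.

diminished 5th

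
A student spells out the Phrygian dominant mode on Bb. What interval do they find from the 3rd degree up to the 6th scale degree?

Bb phrygian dominant: Bb Cb D Eb F Gb Ab.
So we need the interval from D up to Gb.
4 letter names make it a fourth; at 4 semitones (a half step narrower than perfect) the quality is diminished.

d4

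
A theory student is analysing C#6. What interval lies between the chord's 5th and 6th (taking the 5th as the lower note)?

major 2nd

C#6 is spelled C# E# G# A#.
So we need the interval from G# up to A#.
Counting 2 letters and 2 half steps from G# gives a major second.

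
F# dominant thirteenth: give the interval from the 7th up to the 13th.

major seventh

Spelling the chord: F#, A#, C#, E, G#, D#.
The 7th is E and the 13th is D#.
Counting 7 letters and 11 half steps from E gives a major seventh.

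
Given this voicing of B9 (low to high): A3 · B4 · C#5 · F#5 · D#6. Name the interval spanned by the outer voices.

The outer voices are A3 and D#6.
A up to D# is 30 semitones, a half step wider than a perfect 18th, so the interval is augmented.

augmented 18th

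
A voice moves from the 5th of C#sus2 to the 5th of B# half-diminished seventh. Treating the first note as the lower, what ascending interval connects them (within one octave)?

minor 7th

The 5th of C#sus2 is G#; the 5th of B# half-diminished seventh is F#.
G# up to F# is 10 semitones, a half step narrower than a major seventh, so the interval is minor.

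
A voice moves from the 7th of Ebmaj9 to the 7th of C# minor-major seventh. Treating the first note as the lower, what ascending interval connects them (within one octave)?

augmented sixth

Ebmaj9 has D as its 7th, and C# minor-major seventh has B# as its 7th.
6 letter names make it a sixth; at 10 semitones (a half step wider than major) the quality is augmented.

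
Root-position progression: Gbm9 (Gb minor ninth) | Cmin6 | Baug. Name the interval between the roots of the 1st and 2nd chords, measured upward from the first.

augmented fourth

The roots are Gb and C.
4 letter names make it a fourth; at 6 semitones (a half step wider than perfect) the quality is augmented.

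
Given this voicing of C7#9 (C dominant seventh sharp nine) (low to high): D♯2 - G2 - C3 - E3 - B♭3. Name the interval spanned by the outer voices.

d13

The outer voices are D♯2 and B♭3.
13 letter names make it a thirteenth; at 19 semitones (a whole step narrower than major) the quality is diminished.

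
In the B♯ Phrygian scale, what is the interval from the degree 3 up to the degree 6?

Spelling the B♯ Phrygian scale: B♯ C♯ D♯ E♯ F𝄪 G♯ A♯.
Degree 3 = D♯; scale degree 6 = G♯.
From D♯ to G♯ is 5 semitones, exactly the perfect fourth.

perfect fourth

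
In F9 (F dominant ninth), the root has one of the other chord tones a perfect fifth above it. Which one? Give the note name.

C

Spelling the chord: F-A-C-Eb-G.
The root is F. A perfect fifth above F is C.
C is the chord's 5th.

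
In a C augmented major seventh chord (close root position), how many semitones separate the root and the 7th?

11

C augmented major seventh is spelled C, E, G♯, B.
C to B is a major seventh: 11 semitones.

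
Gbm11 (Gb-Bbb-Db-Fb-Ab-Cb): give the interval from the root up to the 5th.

So we need the interval from Gb up to Db.
From Gb to Db is 7 semitones, exactly the perfect fifth.

perfect fifth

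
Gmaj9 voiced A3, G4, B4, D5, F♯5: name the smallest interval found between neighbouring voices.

m3

Adjacent intervals: A3→G4 = minor seventh; G4→B4 = major third; B4→D5 = minor third; D5→F♯5 = major third.
The smallest is B4 to D5, a minor third (3 semitones).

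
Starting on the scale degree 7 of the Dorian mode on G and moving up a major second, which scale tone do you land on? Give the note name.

G

The scale is G A Bb C D E F.
The scale degree 7 is F; a major second above that is G — scale degree 1.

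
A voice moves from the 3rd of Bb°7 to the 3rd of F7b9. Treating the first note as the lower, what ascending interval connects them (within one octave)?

augmented 5th

The 3rd of Bb°7 is Db; the 3rd of F7b9 is A.
5 letter names make it a fifth; at 8 semitones (a half step wider than perfect) the quality is augmented.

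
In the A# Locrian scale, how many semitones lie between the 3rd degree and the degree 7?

7

The scale is A# B C# D# E F# G#.
C# up to G# is a perfect fifth — 7 semitones.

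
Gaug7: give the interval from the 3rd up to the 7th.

Spelling the chord: G–B–D#–F.
The 3rd is B and the 7th is F.
5 letter names make it a fifth; at 6 semitones (a half step narrower than perfect) the quality is diminished.

diminished fifth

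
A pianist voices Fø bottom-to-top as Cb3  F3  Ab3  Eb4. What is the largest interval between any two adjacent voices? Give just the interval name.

Adjacent intervals: Cb3→F3 = augmented fourth; F3→Ab3 = minor third; Ab3→Eb4 = perfect fifth.
The largest is Ab3 to Eb4, a perfect fifth (7 semitones).

perfect 5th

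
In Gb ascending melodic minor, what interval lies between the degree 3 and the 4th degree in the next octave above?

The scale runs Gb Ab Bbb Cb Db Eb F.
Degree 3 = Bbb; degree 4 (up an octave) = Cb.
Bbb up to Cb spans 9 letter names and 14 semitones — a major ninth.

M9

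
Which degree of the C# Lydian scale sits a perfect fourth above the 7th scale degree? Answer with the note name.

E#

The scale is C# D# E# F## G# A# B#.
The 7th scale degree is B#; a perfect fourth above that is E# — scale degree 3.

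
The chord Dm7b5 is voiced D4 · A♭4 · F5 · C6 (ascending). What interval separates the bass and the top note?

The outer voices are D4 and C6.
14 letter names make it a fourteenth; at 22 semitones (a half step narrower than major) the quality is minor.

m14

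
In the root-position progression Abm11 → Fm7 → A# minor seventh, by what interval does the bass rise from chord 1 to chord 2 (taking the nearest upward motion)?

The roots are Ab and F.
Counting 6 letters and 9 half steps from Ab gives a major sixth.

major sixth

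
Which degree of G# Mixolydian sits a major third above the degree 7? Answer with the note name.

The scale is G# A# B# C# D# E# F#.
The degree 7 is F#; a major third above that is A# — scale degree 2.

A#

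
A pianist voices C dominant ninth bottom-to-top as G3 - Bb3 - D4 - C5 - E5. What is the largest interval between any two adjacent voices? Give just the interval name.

minor 7th

Adjacent intervals: G3→Bb3 = minor third; Bb3→D4 = major third; D4→C5 = minor seventh; C5→E5 = major third.
The largest is D4 to C5, a minor seventh (10 semitones).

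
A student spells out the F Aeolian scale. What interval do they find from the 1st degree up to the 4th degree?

perfect fourth

Spelling the F Aeolian scale: F G A♭ B♭ C D♭ E♭.
That puts F below B♭.
From F to B♭ is 5 semitones, exactly the perfect fourth.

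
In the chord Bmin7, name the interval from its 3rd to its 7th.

Bm7 (B minor seventh) is spelled B-D-F#-A.
So we need the interval from D up to A.
Counting 5 letters and 7 half steps from D gives a perfect fifth.

perfect fifth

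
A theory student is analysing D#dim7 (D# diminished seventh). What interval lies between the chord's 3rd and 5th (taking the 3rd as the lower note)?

Spelling the chord: D#-F#-A-C.
So we need the interval from F# up to A.
F# up to A is 3 semitones, a half step narrower than a major third, so the interval is minor.

minor 3rd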